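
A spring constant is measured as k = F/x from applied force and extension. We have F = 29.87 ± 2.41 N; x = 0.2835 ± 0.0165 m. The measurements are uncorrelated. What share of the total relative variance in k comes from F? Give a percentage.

(δk/k)² = (1·δF/F)² + (-1·δx/x)²
  F term: (1×0.0807)² = 0.00651
  x term: (-1×0.0582)² = 0.00339
Total = 0.00990. Share from F = 0.00651/0.00990 = 0.658.

65.8%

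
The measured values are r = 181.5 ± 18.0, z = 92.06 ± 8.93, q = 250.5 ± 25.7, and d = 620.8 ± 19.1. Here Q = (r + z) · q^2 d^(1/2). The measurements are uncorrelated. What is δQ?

9.34e+07

Let u = r + z = 273.6. δu = √(δr² + δz²) = √(324 + 79.7) = 20.1, so δu/u = 0.0735.
Q is then a monomial in u, q, d:
δQ/Q = √((δu/u)² + (2·δq/q)² + (½·δd/d)²) = √(0.00540 + 0.0421 + 0.000237) = 0.218
Q = 4.277e+08, so δQ = 0.218 × 4.277e+08 = 9.34e+07.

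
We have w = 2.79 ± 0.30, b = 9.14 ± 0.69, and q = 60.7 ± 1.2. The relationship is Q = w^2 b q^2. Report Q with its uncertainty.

For a monomial Q ∝ w^2, b, q^2, fractional errors add in quadrature:
  (2·δw/w)² = (2×0.108)² = 0.0462;  (1·δb/b)² = (1×0.0755)² = 0.00570;  (2·δq/q)² = (2×0.0198)² = 0.00156
δQ/Q = √(0.0535) = 0.231
Q = 2.62e+05, so δQ = 0.231 × 2.62e+05 = 60600.

(2.62 ± 0.606) × 10^5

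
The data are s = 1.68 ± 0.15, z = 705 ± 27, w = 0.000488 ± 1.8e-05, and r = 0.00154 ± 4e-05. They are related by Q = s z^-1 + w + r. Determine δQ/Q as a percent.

5.34%

Let p = s·z^-1 = 0.00238. δp/p = √((1·δs/s)² + (-1·δz/z)²) = √(0.00797 + 0.00147) = 0.0972, so δp = 0.000232.
Q = p + w + r: δQ = √(δp² + δw² + δr²) = √(5.36e-08 + 3.24e-10 + 1.6e-09) = 0.000236
Q = 0.00441, so δQ/Q = 0.000236/0.00441 = 0.0534.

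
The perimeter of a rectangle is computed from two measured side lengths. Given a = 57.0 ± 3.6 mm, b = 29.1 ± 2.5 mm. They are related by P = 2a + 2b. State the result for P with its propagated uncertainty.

Each term contributes (cᵢ δxᵢ)² to (δP)²:
  (2·δa)² = 51.8;  (2·δb)² = 25.0
δP = √(76.8) = 8.77 mm
P = 172 mm.

172 ± 8.77 mm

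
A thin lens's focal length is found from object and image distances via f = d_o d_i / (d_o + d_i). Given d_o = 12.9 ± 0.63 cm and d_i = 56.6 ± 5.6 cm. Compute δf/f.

0.0438

∂f/∂d_o = (d_i/(d_o+d_i))² = 0.663;  ∂f/∂d_i = (d_o/(d_o+d_i))² = 0.0345
δf = √((∂f/∂d_o · δd_o)² + (∂f/∂d_i · δd_i)²) = √(0.175 + 0.0372) = 0.460 cm
f = 10.5 cm, so δf/f = 0.460/10.5 = 0.0438.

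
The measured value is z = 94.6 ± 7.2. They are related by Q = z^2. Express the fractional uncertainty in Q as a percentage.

15.2%

Q ∝ z^2, so δQ/Q = |2| · δz/z = 2 × 0.0761 = 0.152.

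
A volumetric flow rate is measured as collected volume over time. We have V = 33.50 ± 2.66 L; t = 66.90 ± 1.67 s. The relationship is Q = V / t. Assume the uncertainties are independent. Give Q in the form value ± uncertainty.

0.5007 ± 0.0417 L/s

Products/powers → add relative errors in quadrature, weighted by exponent:
  (1·δV/V)² = (1×0.0794)² = 0.00630;  (-1·δt/t)² = (-1×0.0250)² = 0.000623
δQ/Q = √(0.00693) = 0.0832
Q = 0.5007 L/s, so δQ = 0.0832 × 0.5007 = 0.0417 L/s.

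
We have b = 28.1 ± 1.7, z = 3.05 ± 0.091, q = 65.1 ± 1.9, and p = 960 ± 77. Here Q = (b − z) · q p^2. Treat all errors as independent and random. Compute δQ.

2.65e+08

Let u = b − z = 25.1. δu = √(δb² + δz²) = √(2.89 + 0.00828) = 1.70, so δu/u = 0.0680.
Q is then a monomial in u, q, p:
δQ/Q = √((δu/u)² + (1·δq/q)² + (2·δp/p)²) = √(0.00462 + 0.000852 + 0.0257) = 0.177
Q = 1.5e+09, so δQ = 0.177 × 1.5e+09 = 2.65e+08.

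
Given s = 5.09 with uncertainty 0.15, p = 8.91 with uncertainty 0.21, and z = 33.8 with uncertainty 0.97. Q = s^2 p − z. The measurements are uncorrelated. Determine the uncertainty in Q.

Let w = s^2·p = 231. δw/w = √((2·δs/s)² + (1·δp/p)²) = √(0.00347 + 0.000555) = 0.0635, so δw = 14.7.
Q = w − z: δQ = √(δw² + δz²) = √(215 + 0.941) = 14.7

14.7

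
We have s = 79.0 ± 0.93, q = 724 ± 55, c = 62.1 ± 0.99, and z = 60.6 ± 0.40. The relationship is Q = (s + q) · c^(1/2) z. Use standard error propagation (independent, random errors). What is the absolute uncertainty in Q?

26600

Let u = s + q = 803. δu = √(δs² + δq²) = √(0.865 + 3020) = 55.0, so δu/u = 0.0685.
Q is then a monomial in u, c, z:
δQ/Q = √((δu/u)² + (½·δc/c)² + (1·δz/z)²) = √(0.00469 + 6.35e-05 + 4.36e-05) = 0.0693
Q = 3.83e+05, so δQ = 0.0693 × 3.83e+05 = 26600.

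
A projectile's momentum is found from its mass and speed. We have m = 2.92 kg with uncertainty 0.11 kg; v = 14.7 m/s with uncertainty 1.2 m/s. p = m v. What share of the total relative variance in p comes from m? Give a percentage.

17.6%

(δp/p)² = (1·δm/m)² + (1·δv/v)²
  m term: (1×0.0377)² = 0.00142
  v term: (1×0.0816)² = 0.00666
Total = 0.00808. Share from m = 0.00142/0.00808 = 0.176.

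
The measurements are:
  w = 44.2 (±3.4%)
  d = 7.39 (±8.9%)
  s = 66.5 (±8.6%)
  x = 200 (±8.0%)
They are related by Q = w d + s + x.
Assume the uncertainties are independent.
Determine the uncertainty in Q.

Let p = w·d = 327. δp/p = √((1·δw/w)² + (1·δd/d)²) = √(0.00116 + 0.00792) = 0.0953, so δp = 31.1.
Q = p + s + x: δQ = √(δp² + δs² + δx²) = √(968 + 32.7 + 256) = 35.5

35.5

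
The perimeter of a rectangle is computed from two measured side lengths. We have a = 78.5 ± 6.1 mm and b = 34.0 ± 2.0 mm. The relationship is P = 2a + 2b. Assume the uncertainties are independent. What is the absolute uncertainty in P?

For a sum/difference, combine absolute errors in quadrature:
  (2·δa)² = 149;  (2·δb)² = 16.0
δP = √(165) = 12.8 mm

12.8 mm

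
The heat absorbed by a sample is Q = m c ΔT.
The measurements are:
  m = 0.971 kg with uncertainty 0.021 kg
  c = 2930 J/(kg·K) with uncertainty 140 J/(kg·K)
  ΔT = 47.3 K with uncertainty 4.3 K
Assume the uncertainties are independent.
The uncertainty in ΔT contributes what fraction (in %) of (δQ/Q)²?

75.0%

(δQ/Q)² = (1·δm/m)² + (1·δc/c)² + (1·δΔT/ΔT)²
  m term: (1×0.0216)² = 0.000468
  c term: (1×0.0478)² = 0.00228
  ΔT term: (1×0.0909)² = 0.00826
Total = 0.0110. Share from ΔT = 0.00826/0.0110 = 0.750.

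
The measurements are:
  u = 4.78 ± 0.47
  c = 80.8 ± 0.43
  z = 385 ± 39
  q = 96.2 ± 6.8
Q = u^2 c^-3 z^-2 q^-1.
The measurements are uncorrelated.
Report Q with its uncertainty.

Relative error in a monomial: (δQ/Q)² = Σ (nᵢ · δxᵢ/xᵢ)².
  (2·δu/u)² = (2×0.0983)² = 0.0387;  (-3·δc/c)² = (-3×0.00532)² = 0.000255;  (-2·δz/z)² = (-2×0.101)² = 0.0410;  (-1·δq/q)² = (-1×0.0707)² = 0.00500
δQ/Q = √(0.0850) = 0.291
Q = 3.04e-12, so δQ = 0.291 × 3.04e-12 = 8.85e-13.

(3.04 ± 0.885) × 10^-12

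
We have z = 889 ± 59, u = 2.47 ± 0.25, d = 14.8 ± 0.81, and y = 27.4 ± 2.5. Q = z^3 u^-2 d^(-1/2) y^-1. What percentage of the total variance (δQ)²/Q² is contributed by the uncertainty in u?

(δQ/Q)² = (3·δz/z)² + (-2·δu/u)² + (−½·δd/d)² + (-1·δy/y)²
  z term: (3×0.0664)² = 0.0396
  u term: (-2×0.101)² = 0.0410
  d term: (-0.5×0.0547)² = 0.000749
  y term: (-1×0.0912)² = 0.00832
Total = 0.0897. Share from u = 0.0410/0.0897 = 0.457.

45.7%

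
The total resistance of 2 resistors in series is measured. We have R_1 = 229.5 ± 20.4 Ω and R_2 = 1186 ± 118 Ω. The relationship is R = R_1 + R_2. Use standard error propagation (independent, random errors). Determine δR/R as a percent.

R is a linear combination, so absolute uncertainties add in quadrature:
  (δR_1)² = 416;  (δR_2)² = 13900
δR = √(14300) = 120 Ω
R = 1416 Ω, so δR/R = 120/1416 = 0.0846.

8.46%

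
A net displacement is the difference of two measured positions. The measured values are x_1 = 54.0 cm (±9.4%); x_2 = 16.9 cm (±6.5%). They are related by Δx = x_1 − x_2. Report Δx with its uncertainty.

Each term contributes (cᵢ δxᵢ)² to (δΔx)²:
  (δx_1)² = 25.8;  (δx_2)² = 1.21
δΔx = √(27.0) = 5.19 cm
Δx = 37.1 cm.

37.1 ± 5.19 cm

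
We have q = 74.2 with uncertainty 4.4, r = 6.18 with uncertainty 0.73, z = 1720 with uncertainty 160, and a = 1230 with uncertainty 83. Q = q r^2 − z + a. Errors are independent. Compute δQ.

Let p = q·r^2 = 2830. δp/p = √((1·δq/q)² + (2·δr/r)²) = √(0.00352 + 0.0558) = 0.244, so δp = 690.
Q = p − z + a: δQ = √(δp² + δz² + δa²) = √(4.76e+05 + 25600 + 6890) = 713

713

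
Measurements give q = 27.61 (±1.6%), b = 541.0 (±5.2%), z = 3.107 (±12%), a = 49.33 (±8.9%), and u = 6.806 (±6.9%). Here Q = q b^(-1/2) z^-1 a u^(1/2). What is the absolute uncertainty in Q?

Products/powers → add relative errors in quadrature, weighted by exponent:
  (1·δq/q)² = (1×0.0160)² = 0.000256;  (−½·δb/b)² = (-0.5×0.0520)² = 0.000676;  (-1·δz/z)² = (-1×0.120)² = 0.0144;  (1·δa/a)² = (1×0.0890)² = 0.00792;  (½·δu/u)² = (0.5×0.0690)² = 0.00119
δQ/Q = √(0.0244) = 0.156
Q = 49.17, so δQ = 0.156 × 49.17 = 7.69.

7.69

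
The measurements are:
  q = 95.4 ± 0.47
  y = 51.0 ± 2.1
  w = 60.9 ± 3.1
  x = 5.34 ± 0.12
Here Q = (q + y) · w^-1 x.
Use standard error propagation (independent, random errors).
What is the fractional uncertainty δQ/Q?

0.0576

Let u = q + y = 146. δu = √(δq² + δy²) = √(0.221 + 4.41) = 2.15, so δu/u = 0.0147.
Q is then a monomial in u, w, x:
δQ/Q = √((δu/u)² + (-1·δw/w)² + (1·δx/x)²) = √(0.000216 + 0.00259 + 0.000505) = 0.0576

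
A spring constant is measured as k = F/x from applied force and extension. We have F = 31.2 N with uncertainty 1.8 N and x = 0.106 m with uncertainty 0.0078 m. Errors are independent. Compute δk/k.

For a monomial k ∝ F, x^-1, fractional errors add in quadrature:
  (1·δF/F)² = (1×0.0577)² = 0.00333;  (-1·δx/x)² = (-1×0.0736)² = 0.00541
δk/k = √(0.00874) = 0.0935

0.0935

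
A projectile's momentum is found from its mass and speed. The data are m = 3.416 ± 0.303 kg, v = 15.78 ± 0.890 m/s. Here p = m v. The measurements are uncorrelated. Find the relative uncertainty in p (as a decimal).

0.105

Relative error in a monomial: (δp/p)² = Σ (nᵢ · δxᵢ/xᵢ)².
  (1·δm/m)² = (1×0.0887)² = 0.00787;  (1·δv/v)² = (1×0.0564)² = 0.00318
δp/p = √(0.0110) = 0.105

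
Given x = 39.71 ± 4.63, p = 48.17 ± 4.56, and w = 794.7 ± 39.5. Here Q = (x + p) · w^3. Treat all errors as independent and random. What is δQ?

Let u = x + p = 87.88. δu = √(δx² + δp²) = √(21.4 + 20.8) = 6.50, so δu/u = 0.0739.
Q is then a monomial in u, w:
δQ/Q = √((δu/u)² + (3·δw/w)²) = √(0.00547 + 0.0222) = 0.166
Q = 4.411e+10, so δQ = 0.166 × 4.411e+10 = 7.34e+09.

7.34e+09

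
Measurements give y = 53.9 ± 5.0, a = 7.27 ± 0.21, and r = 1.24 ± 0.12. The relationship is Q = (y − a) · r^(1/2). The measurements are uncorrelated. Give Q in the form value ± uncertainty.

51.9 ± 6.11

Let u = y − a = 46.6. δu = √(δy² + δa²) = √(25.0 + 0.0441) = 5.00, so δu/u = 0.107.
Q is then a monomial in u, r:
δQ/Q = √((δu/u)² + (½·δr/r)²) = √(0.0115 + 0.00234) = 0.118
Q = 51.9, so δQ = 0.118 × 51.9 = 6.11.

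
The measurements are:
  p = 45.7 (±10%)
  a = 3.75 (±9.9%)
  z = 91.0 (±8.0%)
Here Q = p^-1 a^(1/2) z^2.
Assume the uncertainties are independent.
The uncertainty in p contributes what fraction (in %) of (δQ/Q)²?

26.3%

(δQ/Q)² = (-1·δp/p)² + (½·δa/a)² + (2·δz/z)²
  p term: (-1×0.100)² = 0.0100
  a term: (0.5×0.0990)² = 0.00245
  z term: (2×0.0800)² = 0.0256
Total = 0.0381. Share from p = 0.0100/0.0381 = 0.263.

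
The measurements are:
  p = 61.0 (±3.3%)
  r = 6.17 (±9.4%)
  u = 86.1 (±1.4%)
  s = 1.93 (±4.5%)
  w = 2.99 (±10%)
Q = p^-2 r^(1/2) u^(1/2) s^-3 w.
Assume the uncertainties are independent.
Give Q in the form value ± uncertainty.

Since Q is a product/quotient, work with relative uncertainties:
  (-2·δp/p)² = (-2×0.0330)² = 0.00436;  (½·δr/r)² = (0.5×0.0940)² = 0.00221;  (½·δu/u)² = (0.5×0.0140)² = 4.9e-05;  (-3·δs/s)² = (-3×0.0450)² = 0.0182;  (1·δw/w)² = (1×0.100)² = 0.0100
δQ/Q = √(0.0348) = 0.187
Q = 0.00258, so δQ = 0.187 × 0.00258 = 0.000481.

0.00258 ± 0.000481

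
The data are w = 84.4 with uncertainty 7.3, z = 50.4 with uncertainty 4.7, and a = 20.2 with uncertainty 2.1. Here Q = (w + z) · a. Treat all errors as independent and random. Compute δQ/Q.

Let u = w + z = 135. δu = √(δw² + δz²) = √(53.3 + 22.1) = 8.68, so δu/u = 0.0644.
Q is then a monomial in u, a:
δQ/Q = √((δu/u)² + (1·δa/a)²) = √(0.00415 + 0.0108) = 0.122

0.122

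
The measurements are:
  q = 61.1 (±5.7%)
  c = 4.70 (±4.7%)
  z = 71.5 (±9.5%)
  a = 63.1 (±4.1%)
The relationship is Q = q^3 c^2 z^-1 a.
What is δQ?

9.82e+05

Each factor contributes (exponent × relative error)² to (δQ/Q)²:
  (3·δq/q)² = (3×0.0570)² = 0.0292;  (2·δc/c)² = (2×0.0470)² = 0.00884;  (-1·δz/z)² = (-1×0.0950)² = 0.00903;  (1·δa/a)² = (1×0.0410)² = 0.00168
δQ/Q = √(0.0488) = 0.221
Q = 4.45e+06, so δQ = 0.221 × 4.45e+06 = 9.82e+05.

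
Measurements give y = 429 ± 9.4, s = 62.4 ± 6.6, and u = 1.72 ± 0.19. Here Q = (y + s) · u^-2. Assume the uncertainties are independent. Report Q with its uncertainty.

166 ± 36.9

Let w = y + s = 491. δw = √(δy² + δs²) = √(88.4 + 43.6) = 11.5, so δw/w = 0.0234.
Q is then a monomial in w, u:
δQ/Q = √((δw/w)² + (-2·δu/u)²) = √(0.000546 + 0.0488) = 0.222
Q = 166, so δQ = 0.222 × 166 = 36.9.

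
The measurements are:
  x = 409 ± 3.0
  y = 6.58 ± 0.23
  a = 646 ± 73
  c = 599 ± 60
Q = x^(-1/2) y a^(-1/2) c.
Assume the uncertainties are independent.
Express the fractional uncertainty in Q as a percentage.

Each factor contributes (exponent × relative error)² to (δQ/Q)²:
  (−½·δx/x)² = (-0.5×0.00733)² = 1.35e-05;  (1·δy/y)² = (1×0.0350)² = 0.00122;  (−½·δa/a)² = (-0.5×0.113)² = 0.00319;  (1·δc/c)² = (1×0.100)² = 0.0100
δQ/Q = √(0.0145) = 0.120

12.0%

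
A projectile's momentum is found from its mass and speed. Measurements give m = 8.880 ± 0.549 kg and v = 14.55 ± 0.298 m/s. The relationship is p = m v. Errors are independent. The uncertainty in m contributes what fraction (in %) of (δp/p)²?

(δp/p)² = (1·δm/m)² + (1·δv/v)²
  m term: (1×0.0618)² = 0.00382
  v term: (1×0.0205)² = 0.000419
Total = 0.00424. Share from m = 0.00382/0.00424 = 0.901.

90.1%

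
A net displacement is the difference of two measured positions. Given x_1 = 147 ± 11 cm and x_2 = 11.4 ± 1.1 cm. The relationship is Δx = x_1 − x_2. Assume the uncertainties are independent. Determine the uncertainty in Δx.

11.1 cm

Absolute uncertainties add in quadrature for a linear combination:
  (δx_1)² = 121;  (δx_2)² = 1.21
δΔx = √(122) = 11.1 cm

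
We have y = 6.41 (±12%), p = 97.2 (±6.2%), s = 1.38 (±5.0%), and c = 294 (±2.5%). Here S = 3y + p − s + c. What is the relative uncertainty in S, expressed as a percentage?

2.39%

For a sum/difference, combine absolute errors in quadrature:
  (3·δy)² = 5.33;  (δp)² = 36.3;  (δs)² = 0.00476;  (δc)² = 54.0
δS = √(95.7) = 9.78
S = 409, so δS/S = 9.78/409 = 0.0239.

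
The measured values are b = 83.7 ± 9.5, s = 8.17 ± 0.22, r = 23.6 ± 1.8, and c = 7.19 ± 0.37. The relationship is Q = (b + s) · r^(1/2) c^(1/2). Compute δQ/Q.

0.113

Let u = b + s = 91.9. δu = √(δb² + δs²) = √(90.2 + 0.0484) = 9.50, so δu/u = 0.103.
Q is then a monomial in u, r, c:
δQ/Q = √((δu/u)² + (½·δr/r)² + (½·δc/c)²) = √(0.0107 + 0.00145 + 0.000662) = 0.113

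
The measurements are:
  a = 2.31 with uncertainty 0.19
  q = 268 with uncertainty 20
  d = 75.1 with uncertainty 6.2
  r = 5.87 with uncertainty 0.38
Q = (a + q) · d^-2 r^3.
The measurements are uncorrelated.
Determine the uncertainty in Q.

Let u = a + q = 270. δu = √(δa² + δq²) = √(0.0361 + 400) = 20.0, so δu/u = 0.0740.
Q is then a monomial in u, d, r:
δQ/Q = √((δu/u)² + (-2·δd/d)² + (3·δr/r)²) = √(0.00547 + 0.0273 + 0.0377) = 0.265
Q = 9.69, so δQ = 0.265 × 9.69 = 2.57.

2.57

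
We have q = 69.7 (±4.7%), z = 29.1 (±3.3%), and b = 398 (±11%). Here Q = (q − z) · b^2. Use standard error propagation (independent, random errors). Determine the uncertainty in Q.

Let u = q − z = 40.6. δu = √(δq² + δz²) = √(10.7 + 0.922) = 3.41, so δu/u = 0.0841.
Q is then a monomial in u, b:
δQ/Q = √((δu/u)² + (2·δb/b)²) = √(0.00707 + 0.0484) = 0.236
Q = 6.43e+06, so δQ = 0.236 × 6.43e+06 = 1.51e+06.

1.51e+06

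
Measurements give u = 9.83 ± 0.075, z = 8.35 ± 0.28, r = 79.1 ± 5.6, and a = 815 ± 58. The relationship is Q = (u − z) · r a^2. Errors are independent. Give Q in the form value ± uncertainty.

Let w = u − z = 1.48. δw = √(δu² + δz²) = √(0.00562 + 0.0784) = 0.290, so δw/w = 0.196.
Q is then a monomial in w, r, a:
δQ/Q = √((δw/w)² + (1·δr/r)² + (2·δa/a)²) = √(0.0384 + 0.00501 + 0.0203) = 0.252
Q = 7.78e+07, so δQ = 0.252 × 7.78e+07 = 1.96e+07.

(7.78 ± 1.96) × 10^7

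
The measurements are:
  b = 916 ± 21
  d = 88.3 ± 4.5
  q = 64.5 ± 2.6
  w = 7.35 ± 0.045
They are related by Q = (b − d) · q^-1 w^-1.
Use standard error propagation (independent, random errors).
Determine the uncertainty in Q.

Let u = b − d = 828. δu = √(δb² + δd²) = √(441 + 20.2) = 21.5, so δu/u = 0.0259.
Q is then a monomial in u, q, w:
δQ/Q = √((δu/u)² + (-1·δq/q)² + (-1·δw/w)²) = √(0.000673 + 0.00162 + 3.75e-05) = 0.0483
Q = 1.75, so δQ = 0.0483 × 1.75 = 0.0844.

0.0844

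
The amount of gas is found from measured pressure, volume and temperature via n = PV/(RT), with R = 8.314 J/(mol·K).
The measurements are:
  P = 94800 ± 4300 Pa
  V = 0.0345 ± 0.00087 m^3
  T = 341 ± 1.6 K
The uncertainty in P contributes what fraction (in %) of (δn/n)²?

75.8%

(δn/n)² = (1·δP/P)² + (1·δV/V)² + (-1·δT/T)²
  P term: (1×0.0454)² = 0.00206
  V term: (1×0.0252)² = 0.000636
  T term: (-1×0.00469)² = 2.2e-05
Total = 0.00272. Share from P = 0.00206/0.00272 = 0.758.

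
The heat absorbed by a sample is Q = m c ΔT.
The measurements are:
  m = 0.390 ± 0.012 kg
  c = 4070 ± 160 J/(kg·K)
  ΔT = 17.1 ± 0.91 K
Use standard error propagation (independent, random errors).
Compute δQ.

Relative error in a monomial: (δQ/Q)² = Σ (nᵢ · δxᵢ/xᵢ)².
  (1·δm/m)² = (1×0.0308)² = 0.000947;  (1·δc/c)² = (1×0.0393)² = 0.00155;  (1·δΔT/ΔT)² = (1×0.0532)² = 0.00283
δQ/Q = √(0.00532) = 0.0730
Q = 27100 J, so δQ = 0.0730 × 27100 = 1980 J.

1980 J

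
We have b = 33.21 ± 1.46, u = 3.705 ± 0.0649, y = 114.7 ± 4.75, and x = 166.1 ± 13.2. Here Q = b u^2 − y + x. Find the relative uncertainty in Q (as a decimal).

0.0576

Let p = b·u^2 = 455.9. δp/p = √((1·δb/b)² + (2·δu/u)²) = √(0.00193 + 0.00123) = 0.0562, so δp = 25.6.
Q = p − y + x: δQ = √(δp² + δy² + δx²) = √(657 + 22.6 + 174) = 29.2
Q = 507.3, so δQ/Q = 29.2/507.3 = 0.0576.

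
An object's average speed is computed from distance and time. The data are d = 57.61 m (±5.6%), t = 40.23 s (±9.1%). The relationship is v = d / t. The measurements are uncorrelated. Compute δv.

0.153 m/s

Since v is a product/quotient, work with relative uncertainties:
  (1·δd/d)² = (1×0.0560)² = 0.00314;  (-1·δt/t)² = (-1×0.0910)² = 0.00828
δv/v = √(0.0114) = 0.107
v = 1.432 m/s, so δv = 0.107 × 1.432 = 0.153 m/s.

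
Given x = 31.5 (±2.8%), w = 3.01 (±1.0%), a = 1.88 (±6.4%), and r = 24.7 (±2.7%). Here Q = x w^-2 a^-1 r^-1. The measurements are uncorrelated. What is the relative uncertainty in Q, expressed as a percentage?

Relative error in a monomial: (δQ/Q)² = Σ (nᵢ · δxᵢ/xᵢ)².
  (1·δx/x)² = (1×0.0280)² = 0.000784;  (-2·δw/w)² = (-2×0.0100)² = 0.000400;  (-1·δa/a)² = (-1×0.0640)² = 0.00410;  (-1·δr/r)² = (-1×0.0270)² = 0.000729
δQ/Q = √(0.00601) = 0.0775

7.75%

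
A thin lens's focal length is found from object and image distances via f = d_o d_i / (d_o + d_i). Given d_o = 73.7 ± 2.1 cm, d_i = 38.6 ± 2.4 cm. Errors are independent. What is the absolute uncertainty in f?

∂f/∂d_o = (d_i/(d_o+d_i))² = 0.118;  ∂f/∂d_i = (d_o/(d_o+d_i))² = 0.431
δf = √((∂f/∂d_o · δd_o)² + (∂f/∂d_i · δd_i)²) = √(0.0616 + 1.07) = 1.06 cm

1.06 cm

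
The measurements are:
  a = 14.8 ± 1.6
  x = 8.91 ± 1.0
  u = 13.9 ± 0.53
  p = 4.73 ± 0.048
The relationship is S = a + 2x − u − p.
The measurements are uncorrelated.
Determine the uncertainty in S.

S is a linear combination, so absolute uncertainties add in quadrature:
  (δa)² = 2.56;  (2·δx)² = 4.00;  (δu)² = 0.281;  (δp)² = 0.00230
δS = √(6.84) = 2.62

2.62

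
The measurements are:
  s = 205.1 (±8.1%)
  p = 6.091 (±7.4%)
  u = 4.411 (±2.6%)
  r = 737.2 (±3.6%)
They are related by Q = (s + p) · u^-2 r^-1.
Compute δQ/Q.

0.101

Let w = s + p = 211.2. δw = √(δs² + δp²) = √(276 + 0.203) = 16.6, so δw/w = 0.0787.
Q is then a monomial in w, u, r:
δQ/Q = √((δw/w)² + (-2·δu/u)² + (-1·δr/r)²) = √(0.00619 + 0.00270 + 0.00130) = 0.101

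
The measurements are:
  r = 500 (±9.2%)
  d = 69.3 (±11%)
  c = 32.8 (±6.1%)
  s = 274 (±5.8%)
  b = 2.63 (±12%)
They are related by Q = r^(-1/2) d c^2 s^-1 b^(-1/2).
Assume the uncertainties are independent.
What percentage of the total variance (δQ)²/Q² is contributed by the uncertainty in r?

5.87%

(δQ/Q)² = (−½·δr/r)² + (1·δd/d)² + (2·δc/c)² + (-1·δs/s)² + (−½·δb/b)²
  r term: (-0.5×0.0920)² = 0.00212
  d term: (1×0.110)² = 0.0121
  c term: (2×0.0610)² = 0.0149
  s term: (-1×0.0580)² = 0.00336
  b term: (-0.5×0.120)² = 0.00360
Total = 0.0361. Share from r = 0.00212/0.0361 = 0.0587.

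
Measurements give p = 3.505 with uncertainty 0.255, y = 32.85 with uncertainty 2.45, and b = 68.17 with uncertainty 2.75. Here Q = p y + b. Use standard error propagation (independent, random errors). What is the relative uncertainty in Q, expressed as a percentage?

6.71%

Let w = p·y = 115.1. δw/w = √((1·δp/p)² + (1·δy/y)²) = √(0.00529 + 0.00556) = 0.104, so δw = 12.0.
Q = w + b: δQ = √(δw² + δb²) = √(144 + 7.56) = 12.3
Q = 183.3, so δQ/Q = 12.3/183.3 = 0.0671.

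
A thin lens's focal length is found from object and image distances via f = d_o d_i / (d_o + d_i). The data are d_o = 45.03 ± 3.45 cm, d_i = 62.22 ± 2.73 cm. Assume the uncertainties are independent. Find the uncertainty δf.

∂f/∂d_o = (d_i/(d_o+d_i))² = 0.337;  ∂f/∂d_i = (d_o/(d_o+d_i))² = 0.176
δf = √((∂f/∂d_o · δd_o)² + (∂f/∂d_i · δd_i)²) = √(1.35 + 0.232) = 1.26 cm

1.26 cm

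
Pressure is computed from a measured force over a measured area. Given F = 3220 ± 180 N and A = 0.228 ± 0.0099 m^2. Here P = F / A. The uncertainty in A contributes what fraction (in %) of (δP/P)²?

(δP/P)² = (1·δF/F)² + (-1·δA/A)²
  F term: (1×0.0559)² = 0.00312
  A term: (-1×0.0434)² = 0.00189
Total = 0.00501. Share from A = 0.00189/0.00501 = 0.376.

37.6%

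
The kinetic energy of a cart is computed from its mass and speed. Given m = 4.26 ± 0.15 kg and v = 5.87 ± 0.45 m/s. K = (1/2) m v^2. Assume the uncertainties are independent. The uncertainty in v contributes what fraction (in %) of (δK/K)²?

95.0%

(δK/K)² = (1·δm/m)² + (2·δv/v)²
  m term: (1×0.0352)² = 0.00124
  v term: (2×0.0767)² = 0.0235
Total = 0.0247. Share from v = 0.0235/0.0247 = 0.950.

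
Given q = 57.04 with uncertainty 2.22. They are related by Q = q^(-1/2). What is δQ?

Since Q is a product/quotient, work with relative uncertainties:
  (−½·δq/q)² = (-0.5×0.0389)² = 0.000379
δQ/Q = √(0.000379) = 0.0195
Q = 0.1324, so δQ = 0.0195 × 0.1324 = 0.00258.

0.00258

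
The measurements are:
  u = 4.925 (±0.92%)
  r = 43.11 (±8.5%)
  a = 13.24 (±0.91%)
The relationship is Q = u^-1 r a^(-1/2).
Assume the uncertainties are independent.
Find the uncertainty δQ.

Products/powers → add relative errors in quadrature, weighted by exponent:
  (-1·δu/u)² = (-1×0.00920)² = 8.46e-05;  (1·δr/r)² = (1×0.0850)² = 0.00723;  (−½·δa/a)² = (-0.5×0.00910)² = 2.07e-05
δQ/Q = √(0.00733) = 0.0856
Q = 2.406, so δQ = 0.0856 × 2.406 = 0.206.

0.206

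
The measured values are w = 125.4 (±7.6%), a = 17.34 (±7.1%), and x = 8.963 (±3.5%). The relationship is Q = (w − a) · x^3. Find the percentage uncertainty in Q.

Let u = w − a = 108.1. δu = √(δw² + δa²) = √(90.8 + 1.52) = 9.61, so δu/u = 0.0889.
Q is then a monomial in u, x:
δQ/Q = √((δu/u)² + (3·δx/x)²) = √(0.00791 + 0.0110) = 0.138

13.8%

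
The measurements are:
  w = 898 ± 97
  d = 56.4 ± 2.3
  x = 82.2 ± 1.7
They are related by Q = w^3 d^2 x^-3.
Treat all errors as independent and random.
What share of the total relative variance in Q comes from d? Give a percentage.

5.76%

(δQ/Q)² = (3·δw/w)² + (2·δd/d)² + (-3·δx/x)²
  w term: (3×0.108)² = 0.105
  d term: (2×0.0408)² = 0.00665
  x term: (-3×0.0207)² = 0.00385
Total = 0.116. Share from d = 0.00665/0.116 = 0.0576.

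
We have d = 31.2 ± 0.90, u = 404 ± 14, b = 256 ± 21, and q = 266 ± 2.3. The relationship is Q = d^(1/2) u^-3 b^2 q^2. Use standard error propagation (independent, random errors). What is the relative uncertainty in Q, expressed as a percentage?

Each factor contributes (exponent × relative error)² to (δQ/Q)²:
  (½·δd/d)² = (0.5×0.0288)² = 0.000208;  (-3·δu/u)² = (-3×0.0347)² = 0.0108;  (2·δb/b)² = (2×0.0820)² = 0.0269;  (2·δq/q)² = (2×0.00865)² = 0.000299
δQ/Q = √(0.0382) = 0.196

19.6%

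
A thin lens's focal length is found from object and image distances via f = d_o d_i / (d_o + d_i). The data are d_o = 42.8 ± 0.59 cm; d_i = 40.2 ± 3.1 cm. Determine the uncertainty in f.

0.836 cm

∂f/∂d_o = (d_i/(d_o+d_i))² = 0.235;  ∂f/∂d_i = (d_o/(d_o+d_i))² = 0.266
δf = √((∂f/∂d_o · δd_o)² + (∂f/∂d_i · δd_i)²) = √(0.0192 + 0.679) = 0.836 cm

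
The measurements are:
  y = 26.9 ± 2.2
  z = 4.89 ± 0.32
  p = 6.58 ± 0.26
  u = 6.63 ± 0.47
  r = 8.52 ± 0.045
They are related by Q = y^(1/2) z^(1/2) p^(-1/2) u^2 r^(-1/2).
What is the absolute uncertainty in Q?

Each factor contributes (exponent × relative error)² to (δQ/Q)²:
  (½·δy/y)² = (0.5×0.0818)² = 0.00167;  (½·δz/z)² = (0.5×0.0654)² = 0.00107;  (−½·δp/p)² = (-0.5×0.0395)² = 0.000390;  (2·δu/u)² = (2×0.0709)² = 0.0201;  (−½·δr/r)² = (-0.5×0.00528)² = 6.97e-06
δQ/Q = √(0.0232) = 0.152
Q = 67.3, so δQ = 0.152 × 67.3 = 10.3.

10.3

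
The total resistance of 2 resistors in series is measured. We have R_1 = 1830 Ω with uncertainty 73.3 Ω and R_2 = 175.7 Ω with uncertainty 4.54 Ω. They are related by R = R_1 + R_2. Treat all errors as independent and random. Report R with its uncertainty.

2006 ± 73.4 Ω

Sums and differences: (δR)² = Σ (cᵢ δxᵢ)².
  (δR_1)² = 5370;  (δR_2)² = 20.6
δR = √(5390) = 73.4 Ω
R = 2006 Ω.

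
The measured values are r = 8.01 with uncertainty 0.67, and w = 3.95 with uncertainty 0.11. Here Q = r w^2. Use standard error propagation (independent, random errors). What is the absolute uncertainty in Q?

12.6

Products/powers → add relative errors in quadrature, weighted by exponent:
  (1·δr/r)² = (1×0.0836)² = 0.00700;  (2·δw/w)² = (2×0.0278)² = 0.00310
δQ/Q = √(0.0101) = 0.100
Q = 125, so δQ = 0.100 × 125 = 12.6.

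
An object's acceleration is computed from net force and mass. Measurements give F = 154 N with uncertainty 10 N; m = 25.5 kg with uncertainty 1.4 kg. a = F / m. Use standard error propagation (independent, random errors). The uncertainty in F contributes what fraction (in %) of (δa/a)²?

(δa/a)² = (1·δF/F)² + (-1·δm/m)²
  F term: (1×0.0649)² = 0.00422
  m term: (-1×0.0549)² = 0.00301
Total = 0.00723. Share from F = 0.00422/0.00723 = 0.583.

58.3%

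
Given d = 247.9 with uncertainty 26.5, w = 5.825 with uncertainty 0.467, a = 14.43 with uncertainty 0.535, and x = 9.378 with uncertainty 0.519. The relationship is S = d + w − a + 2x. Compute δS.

Sums and differences: (δS)² = Σ (cᵢ δxᵢ)².
  (δd)² = 702;  (δw)² = 0.218;  (δa)² = 0.286;  (2·δx)² = 1.08
δS = √(704) = 26.5

26.5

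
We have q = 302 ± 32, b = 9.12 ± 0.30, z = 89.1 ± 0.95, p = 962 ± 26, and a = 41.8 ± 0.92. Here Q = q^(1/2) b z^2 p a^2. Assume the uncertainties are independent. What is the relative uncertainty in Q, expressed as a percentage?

8.37%

Q is a product of powers, so relative uncertainties combine in quadrature:
  (½·δq/q)² = (0.5×0.106)² = 0.00281;  (1·δb/b)² = (1×0.0329)² = 0.00108;  (2·δz/z)² = (2×0.0107)² = 0.000455;  (1·δp/p)² = (1×0.0270)² = 0.000730;  (2·δa/a)² = (2×0.0220)² = 0.00194
δQ/Q = √(0.00701) = 0.0837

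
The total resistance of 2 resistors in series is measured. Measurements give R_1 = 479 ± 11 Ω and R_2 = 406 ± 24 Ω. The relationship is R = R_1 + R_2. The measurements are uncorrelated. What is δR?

26.4 Ω

Each term contributes (cᵢ δxᵢ)² to (δR)²:
  (δR_1)² = 121;  (δR_2)² = 576
δR = √(697) = 26.4 Ω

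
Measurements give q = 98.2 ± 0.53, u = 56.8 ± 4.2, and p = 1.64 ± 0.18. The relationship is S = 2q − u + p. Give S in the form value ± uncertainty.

For a sum/difference, combine absolute errors in quadrature:
  (2·δq)² = 1.12;  (δu)² = 17.6;  (δp)² = 0.0324
δS = √(18.8) = 4.34
S = 141.

141 ± 4.34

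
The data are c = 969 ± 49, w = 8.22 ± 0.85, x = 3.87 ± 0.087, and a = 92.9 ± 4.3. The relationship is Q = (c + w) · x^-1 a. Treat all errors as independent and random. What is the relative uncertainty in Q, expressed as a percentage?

7.19%

Let u = c + w = 977. δu = √(δc² + δw²) = √(2400 + 0.722) = 49.0, so δu/u = 0.0501.
Q is then a monomial in u, x, a:
δQ/Q = √((δu/u)² + (-1·δx/x)² + (1·δa/a)²) = √(0.00252 + 0.000505 + 0.00214) = 0.0719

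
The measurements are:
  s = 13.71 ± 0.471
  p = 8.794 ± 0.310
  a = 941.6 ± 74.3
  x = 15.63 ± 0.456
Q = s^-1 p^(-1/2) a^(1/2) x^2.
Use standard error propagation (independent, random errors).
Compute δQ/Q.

0.0803

Q is a product of powers, so relative uncertainties combine in quadrature:
  (-1·δs/s)² = (-1×0.0344)² = 0.00118;  (−½·δp/p)² = (-0.5×0.0353)² = 0.000311;  (½·δa/a)² = (0.5×0.0789)² = 0.00156;  (2·δx/x)² = (2×0.0292)² = 0.00340
δQ/Q = √(0.00645) = 0.0803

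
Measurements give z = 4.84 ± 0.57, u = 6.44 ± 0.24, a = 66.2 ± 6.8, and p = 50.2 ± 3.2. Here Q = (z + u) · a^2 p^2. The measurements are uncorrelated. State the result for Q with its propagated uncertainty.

Let w = z + u = 11.3. δw = √(δz² + δu²) = √(0.325 + 0.0576) = 0.618, so δw/w = 0.0548.
Q is then a monomial in w, a, p:
δQ/Q = √((δw/w)² + (2·δa/a)² + (2·δp/p)²) = √(0.00301 + 0.0422 + 0.0163) = 0.248
Q = 1.25e+08, so δQ = 0.248 × 1.25e+08 = 3.09e+07.

(1.25 ± 0.309) × 10^8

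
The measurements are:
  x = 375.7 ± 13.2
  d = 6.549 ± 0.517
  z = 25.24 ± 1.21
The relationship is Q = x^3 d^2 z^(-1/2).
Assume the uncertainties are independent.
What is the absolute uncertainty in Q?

For a monomial Q ∝ x^3, d^2, z^(-1/2), fractional errors add in quadrature:
  (3·δx/x)² = (3×0.0351)² = 0.0111;  (2·δd/d)² = (2×0.0789)² = 0.0249;  (−½·δz/z)² = (-0.5×0.0479)² = 0.000575
δQ/Q = √(0.0366) = 0.191
Q = 4.527e+08, so δQ = 0.191 × 4.527e+08 = 8.66e+07.

8.66e+07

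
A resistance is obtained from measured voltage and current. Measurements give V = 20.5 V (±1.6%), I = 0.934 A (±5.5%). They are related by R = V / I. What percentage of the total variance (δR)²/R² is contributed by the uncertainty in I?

(δR/R)² = (1·δV/V)² + (-1·δI/I)²
  V term: (1×0.0160)² = 0.000256
  I term: (-1×0.0550)² = 0.00302
Total = 0.00328. Share from I = 0.00302/0.00328 = 0.922.

92.2%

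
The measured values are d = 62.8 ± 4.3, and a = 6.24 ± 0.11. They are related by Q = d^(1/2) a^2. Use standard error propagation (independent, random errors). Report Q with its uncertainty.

Relative error in a monomial: (δQ/Q)² = Σ (nᵢ · δxᵢ/xᵢ)².
  (½·δd/d)² = (0.5×0.0685)² = 0.00117;  (2·δa/a)² = (2×0.0176)² = 0.00124
δQ/Q = √(0.00242) = 0.0491
Q = 309, so δQ = 0.0491 × 309 = 15.2.

309 ± 15.2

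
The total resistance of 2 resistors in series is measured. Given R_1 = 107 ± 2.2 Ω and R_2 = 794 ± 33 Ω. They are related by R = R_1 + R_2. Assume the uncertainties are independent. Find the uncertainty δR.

33.1 Ω

Each term contributes (cᵢ δxᵢ)² to (δR)²:
  (δR_1)² = 4.84;  (δR_2)² = 1090
δR = √(1090) = 33.1 Ω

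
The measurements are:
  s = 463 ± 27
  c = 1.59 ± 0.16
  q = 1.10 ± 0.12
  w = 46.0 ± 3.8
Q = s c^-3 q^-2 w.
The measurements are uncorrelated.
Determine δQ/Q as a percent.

38.6%

Relative error in a monomial: (δQ/Q)² = Σ (nᵢ · δxᵢ/xᵢ)².
  (1·δs/s)² = (1×0.0583)² = 0.00340;  (-3·δc/c)² = (-3×0.101)² = 0.0911;  (-2·δq/q)² = (-2×0.109)² = 0.0476;  (1·δw/w)² = (1×0.0826)² = 0.00682
δQ/Q = √(0.149) = 0.386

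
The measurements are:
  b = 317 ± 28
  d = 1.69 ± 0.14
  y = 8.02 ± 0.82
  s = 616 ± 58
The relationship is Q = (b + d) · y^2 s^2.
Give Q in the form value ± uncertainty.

(7.78 ± 2.27) × 10^9

Let u = b + d = 319. δu = √(δb² + δd²) = √(784 + 0.0196) = 28.0, so δu/u = 0.0879.
Q is then a monomial in u, y, s:
δQ/Q = √((δu/u)² + (2·δy/y)² + (2·δs/s)²) = √(0.00772 + 0.0418 + 0.0355) = 0.292
Q = 7.78e+09, so δQ = 0.292 × 7.78e+09 = 2.27e+09.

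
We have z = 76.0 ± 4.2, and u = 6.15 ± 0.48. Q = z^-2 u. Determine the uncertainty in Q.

0.000144

Each factor contributes (exponent × relative error)² to (δQ/Q)²:
  (-2·δz/z)² = (-2×0.0553)² = 0.0122;  (1·δu/u)² = (1×0.0780)² = 0.00609
δQ/Q = √(0.0183) = 0.135
Q = 0.00106, so δQ = 0.135 × 0.00106 = 0.000144.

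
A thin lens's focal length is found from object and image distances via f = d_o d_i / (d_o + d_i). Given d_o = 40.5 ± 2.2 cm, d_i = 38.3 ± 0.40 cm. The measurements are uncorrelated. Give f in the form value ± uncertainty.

19.7 ± 0.530 cm

∂f/∂d_o = (d_i/(d_o+d_i))² = 0.236;  ∂f/∂d_i = (d_o/(d_o+d_i))² = 0.264
δf = √((∂f/∂d_o · δd_o)² + (∂f/∂d_i · δd_i)²) = √(0.270 + 0.0112) = 0.530 cm
f = 19.7 cm.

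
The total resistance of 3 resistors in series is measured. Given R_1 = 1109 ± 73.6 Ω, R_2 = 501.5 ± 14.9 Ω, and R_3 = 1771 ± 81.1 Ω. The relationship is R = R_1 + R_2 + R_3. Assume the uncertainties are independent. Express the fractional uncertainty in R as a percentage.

For a sum/difference, combine absolute errors in quadrature:
  (δR_1)² = 5420;  (δR_2)² = 222;  (δR_3)² = 6580
δR = √(12200) = 111 Ω
R = 3382 Ω, so δR/R = 111/3382 = 0.0327.

3.27%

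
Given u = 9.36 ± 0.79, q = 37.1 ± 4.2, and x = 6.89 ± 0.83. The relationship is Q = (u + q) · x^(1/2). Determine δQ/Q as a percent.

11.0%

Let w = u + q = 46.5. δw = √(δu² + δq²) = √(0.624 + 17.6) = 4.27, so δw/w = 0.0920.
Q is then a monomial in w, x:
δQ/Q = √((δw/w)² + (½·δx/x)²) = √(0.00846 + 0.00363) = 0.110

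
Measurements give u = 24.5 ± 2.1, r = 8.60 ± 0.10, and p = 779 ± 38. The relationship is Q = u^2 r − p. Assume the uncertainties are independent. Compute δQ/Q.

Let w = u^2·r = 5160. δw/w = √((2·δu/u)² + (1·δr/r)²) = √(0.0294 + 0.000135) = 0.172, so δw = 887.
Q = w − p: δQ = √(δw² + δp²) = √(7.87e+05 + 1440) = 888
Q = 4380, so δQ/Q = 888/4380 = 0.203.

0.203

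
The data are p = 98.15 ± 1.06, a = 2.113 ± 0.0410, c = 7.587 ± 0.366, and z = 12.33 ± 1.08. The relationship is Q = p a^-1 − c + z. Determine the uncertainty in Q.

1.54

Let w = p·a^-1 = 46.45. δw/w = √((1·δp/p)² + (-1·δa/a)²) = √(0.000117 + 0.000377) = 0.0222, so δw = 1.03.
Q = w − c + z: δQ = √(δw² + δc² + δz²) = √(1.06 + 0.134 + 1.17) = 1.54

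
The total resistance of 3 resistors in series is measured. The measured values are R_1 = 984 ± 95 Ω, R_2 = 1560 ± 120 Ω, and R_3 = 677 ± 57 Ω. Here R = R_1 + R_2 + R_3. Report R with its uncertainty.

For a sum/difference, combine absolute errors in quadrature:
  (δR_1)² = 9020;  (δR_2)² = 14400;  (δR_3)² = 3250
δR = √(26700) = 163 Ω
R = 3220 Ω.

3220 ± 163 Ω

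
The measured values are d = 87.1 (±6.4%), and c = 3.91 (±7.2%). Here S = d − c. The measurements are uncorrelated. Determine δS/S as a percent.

6.71%

For a sum/difference, combine absolute errors in quadrature:
  (δd)² = 31.1;  (δc)² = 0.0793
δS = √(31.2) = 5.58
S = 83.2, so δS/S = 5.58/83.2 = 0.0671.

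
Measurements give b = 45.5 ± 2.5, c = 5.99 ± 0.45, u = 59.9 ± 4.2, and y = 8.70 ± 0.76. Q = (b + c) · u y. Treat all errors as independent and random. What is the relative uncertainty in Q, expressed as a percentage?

Let w = b + c = 51.5. δw = √(δb² + δc²) = √(6.25 + 0.203) = 2.54, so δw/w = 0.0493.
Q is then a monomial in w, u, y:
δQ/Q = √((δw/w)² + (1·δu/u)² + (1·δy/y)²) = √(0.00243 + 0.00492 + 0.00763) = 0.122

12.2%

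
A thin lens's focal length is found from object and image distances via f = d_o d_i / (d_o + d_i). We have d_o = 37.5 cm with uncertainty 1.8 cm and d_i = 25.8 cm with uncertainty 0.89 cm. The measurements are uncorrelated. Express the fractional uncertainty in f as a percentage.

∂f/∂d_o = (d_i/(d_o+d_i))² = 0.166;  ∂f/∂d_i = (d_o/(d_o+d_i))² = 0.351
δf = √((∂f/∂d_o · δd_o)² + (∂f/∂d_i · δd_i)²) = √(0.0894 + 0.0976) = 0.432 cm
f = 15.3 cm, so δf/f = 0.432/15.3 = 0.0283.

2.83%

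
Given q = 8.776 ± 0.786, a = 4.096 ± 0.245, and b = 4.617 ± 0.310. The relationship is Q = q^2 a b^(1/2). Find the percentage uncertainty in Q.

19.2%

Q is a product of powers, so relative uncertainties combine in quadrature:
  (2·δq/q)² = (2×0.0896)² = 0.0321;  (1·δa/a)² = (1×0.0598)² = 0.00358;  (½·δb/b)² = (0.5×0.0671)² = 0.00113
δQ/Q = √(0.0368) = 0.192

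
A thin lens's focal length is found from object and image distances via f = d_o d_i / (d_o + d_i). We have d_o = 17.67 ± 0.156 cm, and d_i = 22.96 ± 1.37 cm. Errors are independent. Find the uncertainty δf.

∂f/∂d_o = (d_i/(d_o+d_i))² = 0.319;  ∂f/∂d_i = (d_o/(d_o+d_i))² = 0.189
δf = √((∂f/∂d_o · δd_o)² + (∂f/∂d_i · δd_i)²) = √(0.00248 + 0.0671) = 0.264 cm

0.264 cm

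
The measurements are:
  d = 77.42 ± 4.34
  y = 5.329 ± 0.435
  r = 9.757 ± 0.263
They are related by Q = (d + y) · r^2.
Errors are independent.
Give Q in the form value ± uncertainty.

7878 ± 594

Let u = d + y = 82.75. δu = √(δd² + δy²) = √(18.8 + 0.189) = 4.36, so δu/u = 0.0527.
Q is then a monomial in u, r:
δQ/Q = √((δu/u)² + (2·δr/r)²) = √(0.00278 + 0.00291) = 0.0754
Q = 7878, so δQ = 0.0754 × 7878 = 594.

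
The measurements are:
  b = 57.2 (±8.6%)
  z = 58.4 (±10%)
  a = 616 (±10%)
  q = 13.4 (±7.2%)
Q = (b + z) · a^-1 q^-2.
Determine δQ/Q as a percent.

18.7%

Let u = b + z = 116. δu = √(δb² + δz²) = √(24.2 + 34.1) = 7.64, so δu/u = 0.0661.
Q is then a monomial in u, a, q:
δQ/Q = √((δu/u)² + (-1·δa/a)² + (-2·δq/q)²) = √(0.00436 + 0.0100 + 0.0207) = 0.187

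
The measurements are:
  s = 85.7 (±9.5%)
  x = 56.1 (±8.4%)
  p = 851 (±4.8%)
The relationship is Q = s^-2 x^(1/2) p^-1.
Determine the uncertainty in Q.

2.4e-07

Relative error in a monomial: (δQ/Q)² = Σ (nᵢ · δxᵢ/xᵢ)².
  (-2·δs/s)² = (-2×0.0950)² = 0.0361;  (½·δx/x)² = (0.5×0.0840)² = 0.00176;  (-1·δp/p)² = (-1×0.0480)² = 0.00230
δQ/Q = √(0.0402) = 0.200
Q = 1.2e-06, so δQ = 0.200 × 1.2e-06 = 2.4e-07.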